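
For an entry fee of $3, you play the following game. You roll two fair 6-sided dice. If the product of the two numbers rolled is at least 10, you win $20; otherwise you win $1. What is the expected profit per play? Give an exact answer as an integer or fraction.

289/36 dollars

E[payout] = (17/36)·1 + (19/36)·20 = 397/36
Expected profit = 397/36 − 3 = 289/36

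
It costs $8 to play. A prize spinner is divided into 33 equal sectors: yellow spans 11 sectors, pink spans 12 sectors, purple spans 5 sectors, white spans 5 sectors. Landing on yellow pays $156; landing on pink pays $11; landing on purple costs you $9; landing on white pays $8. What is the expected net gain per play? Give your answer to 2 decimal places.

E[payout] = (11/33)·156 + (12/33)·11 + (5/33)·(-9) + (5/33)·8 = 1843/33
Expected profit = 1843/33 − 8 = 1579/33 ≈ $47.85

$47.85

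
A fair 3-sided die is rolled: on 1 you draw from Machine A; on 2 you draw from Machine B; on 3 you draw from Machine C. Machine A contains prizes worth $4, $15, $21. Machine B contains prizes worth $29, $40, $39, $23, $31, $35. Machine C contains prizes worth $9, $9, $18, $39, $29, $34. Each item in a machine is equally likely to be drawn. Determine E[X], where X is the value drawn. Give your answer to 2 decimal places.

E[X | Machine A] = (4 + 15 + 21)/3 = 40/3
E[X | Machine B] = (29 + 40 + 39 + 23 + 31 + 35)/6 = 197/6
E[X | Machine C] = (9 + 9 + 18 + 39 + 29 + 34)/6 = 23
E[X] = (1/3)·40/3 + (1/3)·197/6 + (1/3)·23 = 415/18 ≈ 23.06

$23.06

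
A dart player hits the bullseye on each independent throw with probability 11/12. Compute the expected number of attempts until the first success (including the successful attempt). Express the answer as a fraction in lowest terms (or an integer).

For a geometric distribution, E[trials] = 1/p = 1/(11/12) = 12/11.

12/11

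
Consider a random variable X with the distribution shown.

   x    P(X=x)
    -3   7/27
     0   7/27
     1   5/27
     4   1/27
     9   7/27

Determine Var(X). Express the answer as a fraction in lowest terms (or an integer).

1664/81

E[X] = (7/27)·(-3) + (7/27)·0 + (5/27)·1 + (1/27)·4 + (7/27)·9 = 17/9
E[X²] = (7/27)·9 + (7/27)·0 + (5/27)·1 + (1/27)·16 + (7/27)·81 = 217/9
Var(X) = 217/9 − (17/9)² = 1664/81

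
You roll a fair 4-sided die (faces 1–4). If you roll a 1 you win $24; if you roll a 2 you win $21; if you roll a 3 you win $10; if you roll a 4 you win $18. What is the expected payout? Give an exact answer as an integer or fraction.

E[payout] = (1/4)·10 + (1/4)·18 + (1/4)·21 + (1/4)·24 = 73/4

73/4 dollars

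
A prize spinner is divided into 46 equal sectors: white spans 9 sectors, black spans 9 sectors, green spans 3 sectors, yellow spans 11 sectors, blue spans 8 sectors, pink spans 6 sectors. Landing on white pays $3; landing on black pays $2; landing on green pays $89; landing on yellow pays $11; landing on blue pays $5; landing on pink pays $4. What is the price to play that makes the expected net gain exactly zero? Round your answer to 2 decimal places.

$10.80

E[payout] = (9/46)·3 + (9/46)·2 + (3/46)·89 + (11/46)·11 + (8/46)·5 + (6/46)·4 = 497/46
Fair fee = E[payout] = 497/46 ≈ $10.80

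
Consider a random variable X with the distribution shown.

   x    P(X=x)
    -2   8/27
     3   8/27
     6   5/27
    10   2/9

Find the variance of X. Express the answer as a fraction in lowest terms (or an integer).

14264/729

E[X] = (8/27)·(-2) + (8/27)·3 + (5/27)·6 + (2/9)·10 = 98/27
E[X²] = (8/27)·4 + (8/27)·9 + (5/27)·36 + (2/9)·100 = 884/27
Var(X) = 884/27 − (98/27)² = 14264/729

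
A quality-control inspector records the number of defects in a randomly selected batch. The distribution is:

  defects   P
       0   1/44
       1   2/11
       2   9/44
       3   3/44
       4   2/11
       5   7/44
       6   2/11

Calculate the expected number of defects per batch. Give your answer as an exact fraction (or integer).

75/22

E[X] = (1/44)·0 + (2/11)·1 + (9/44)·2 + (3/44)·3 + (2/11)·4 + (7/44)·5 + (2/11)·6
     = 75/22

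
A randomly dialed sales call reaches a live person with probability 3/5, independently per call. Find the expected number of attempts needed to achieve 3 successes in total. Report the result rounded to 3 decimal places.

By linearity (sum of 3 independent geometric waits), E[trials] = 3/p = 3/(3/5) = 5.
≈ 5.000

5.000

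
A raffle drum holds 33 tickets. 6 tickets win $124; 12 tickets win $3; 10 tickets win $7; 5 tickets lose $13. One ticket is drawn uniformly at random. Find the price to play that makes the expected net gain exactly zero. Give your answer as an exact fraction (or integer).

E[payout] = (6/33)·124 + (12/33)·3 + (10/33)·7 + (5/33)·(-13) = 785/33
Fair fee = E[payout] = 785/33

785/33 dollars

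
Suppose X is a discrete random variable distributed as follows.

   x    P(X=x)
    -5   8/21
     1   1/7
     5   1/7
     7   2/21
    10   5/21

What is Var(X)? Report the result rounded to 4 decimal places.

E[X] = (8/21)·(-5) + (1/7)·1 + (1/7)·5 + (2/21)·7 + (5/21)·10 = 2
E[X²] = (8/21)·25 + (1/7)·1 + (1/7)·25 + (2/21)·49 + (5/21)·100 = 292/7
Var(X) = 292/7 − (2)² = 264/7 ≈ 37.7143

37.7143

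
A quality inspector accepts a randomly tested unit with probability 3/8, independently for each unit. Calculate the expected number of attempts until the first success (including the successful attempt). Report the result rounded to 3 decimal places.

For a geometric distribution, E[trials] = 1/p = 1/(3/8) = 8/3.
≈ 2.667

2.667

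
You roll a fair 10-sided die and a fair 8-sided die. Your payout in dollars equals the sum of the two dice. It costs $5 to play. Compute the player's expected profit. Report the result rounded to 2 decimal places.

$5.00

Distribution of the sum of the two dice: 2 w.p. 1/80, 3 w.p. 1/40, 4 w.p. 3/80, 5 w.p. 1/20, 6 w.p. 1/16, 7 w.p. 3/40, …
E[payout] = (1/80)·2 + (1/40)·3 + (3/80)·4 + (1/20)·5 + (1/16)·6 + (3/40)·7 + (7/80)·8 + (1/10)·9 + (1/10)·10 + (1/10)·11 + (7/80)·12 + (3/40)·13 + (1/16)·14 + (1/20)·15 + (3/80)·16 + (1/40)·17 + (1/80)·18 = 10
Expected profit = 10 − 5 = 5 ≈ $5.00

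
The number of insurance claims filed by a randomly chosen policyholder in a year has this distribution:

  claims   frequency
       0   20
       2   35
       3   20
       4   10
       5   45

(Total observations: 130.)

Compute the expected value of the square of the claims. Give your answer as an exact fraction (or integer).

Total = 130, so P(claims=0) = 20/130, etc.
E[X²] = (2/13)·0 + (7/26)·4 + (2/13)·9 + (1/13)·16 + (9/26)·25
     = 321/26

321/26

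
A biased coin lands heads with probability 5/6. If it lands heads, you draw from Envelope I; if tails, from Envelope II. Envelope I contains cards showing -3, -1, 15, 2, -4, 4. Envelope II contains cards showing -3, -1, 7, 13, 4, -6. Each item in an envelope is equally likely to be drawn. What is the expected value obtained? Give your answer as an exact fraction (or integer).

E[X | Envelope I] = (-3 − 1 + 15 + 2 − 4 + 4)/6 = 13/6
E[X | Envelope II] = (-3 − 1 + 7 + 13 + 4 − 6)/6 = 7/3
E[X] = (5/6)·13/6 + (1/6)·7/3 = 79/36

79/36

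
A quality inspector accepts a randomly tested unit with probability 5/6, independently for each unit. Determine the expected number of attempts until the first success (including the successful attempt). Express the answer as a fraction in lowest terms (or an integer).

6/5

For a geometric distribution, E[trials] = 1/p = 1/(5/6) = 6/5.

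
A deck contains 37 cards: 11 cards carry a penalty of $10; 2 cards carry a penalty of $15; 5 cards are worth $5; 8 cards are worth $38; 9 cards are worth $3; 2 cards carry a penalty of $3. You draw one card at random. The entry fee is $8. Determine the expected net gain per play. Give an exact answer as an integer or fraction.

-86/37 dollars

E[payout] = (11/37)·(-10) + (2/37)·(-15) + (5/37)·5 + (8/37)·38 + (9/37)·3 + (2/37)·(-3) = 210/37
Expected profit = 210/37 − 8 = -86/37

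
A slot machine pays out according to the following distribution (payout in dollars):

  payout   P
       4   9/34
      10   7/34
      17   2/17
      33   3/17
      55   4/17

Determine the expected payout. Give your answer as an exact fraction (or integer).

E[X] = (9/34)·4 + (7/34)·10 + (2/17)·17 + (3/17)·33 + (4/17)·55
     = 406/17

406/17 dollars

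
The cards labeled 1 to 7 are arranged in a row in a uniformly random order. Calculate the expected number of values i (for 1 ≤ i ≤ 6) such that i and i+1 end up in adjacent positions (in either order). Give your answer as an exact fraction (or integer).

12/7

For each i ∈ {1,…,6}, let Xᵢ = 1 if i and i+1 are adjacent. P(Xᵢ=1) = 2·(7−1)!/7! = 2/7.
By linearity, E[ΣXᵢ] = (6)·(2/7) = 12/7.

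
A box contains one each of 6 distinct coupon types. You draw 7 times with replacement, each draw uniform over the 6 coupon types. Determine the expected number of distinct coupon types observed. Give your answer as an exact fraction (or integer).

Let Xⱼ=1 if type j appears at least once. P(Xⱼ=1) = 1 − ((6−1)/6)^7 = 201811/279936.
E[#distinct] = 6·201811/279936 = 201811/46656.

201811/46656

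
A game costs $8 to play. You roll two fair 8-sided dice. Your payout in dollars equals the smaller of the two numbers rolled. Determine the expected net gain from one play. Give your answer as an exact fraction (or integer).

-77/16 dollars

Distribution of the smaller of the two numbers rolled: 1 w.p. 15/64, 2 w.p. 13/64, 3 w.p. 11/64, 4 w.p. 9/64, 5 w.p. 7/64, 6 w.p. 5/64, …
E[payout] = (15/64)·1 + (13/64)·2 + (11/64)·3 + (9/64)·4 + (7/64)·5 + (5/64)·6 + (3/64)·7 + (1/64)·8 = 51/16
Expected profit = 51/16 − 8 = -77/16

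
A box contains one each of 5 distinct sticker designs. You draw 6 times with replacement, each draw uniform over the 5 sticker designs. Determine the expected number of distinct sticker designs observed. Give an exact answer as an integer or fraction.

11529/3125

Let Xⱼ=1 if type j appears at least once. P(Xⱼ=1) = 1 − ((5−1)/5)^6 = 11529/15625.
E[#distinct] = 5·11529/15625 = 11529/3125.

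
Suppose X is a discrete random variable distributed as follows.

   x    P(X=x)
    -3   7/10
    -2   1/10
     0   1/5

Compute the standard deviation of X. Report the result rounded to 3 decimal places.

1.187

E[X] = -23/10, E[X²] = 67/10
Var(X) = E[X²] − (E[X])² = 67/10 − 529/100 = 141/100
SD(X) = √(141/100) ≈ 1.187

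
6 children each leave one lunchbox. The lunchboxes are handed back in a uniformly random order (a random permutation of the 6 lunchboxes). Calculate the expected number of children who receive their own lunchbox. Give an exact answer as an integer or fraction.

1

Let Xᵢ = 1 if person i gets their own lunchbox. For each i, P(Xᵢ=1) = 1/6.
By linearity of expectation, E[X₁+…+X_6] = 6·(1/6) = 1.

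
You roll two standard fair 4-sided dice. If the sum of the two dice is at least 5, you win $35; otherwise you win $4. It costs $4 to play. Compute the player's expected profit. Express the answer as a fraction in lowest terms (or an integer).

155/8 dollars

E[payout] = (3/8)·4 + (5/8)·35 = 187/8
Expected profit = 187/8 − 4 = 155/8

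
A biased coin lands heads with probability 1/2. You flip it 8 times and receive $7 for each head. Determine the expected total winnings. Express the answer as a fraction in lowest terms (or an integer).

$28

E[#heads] = 8·1/2 = 4 (linearity over flips).
E[winnings] = 7·4 = 28.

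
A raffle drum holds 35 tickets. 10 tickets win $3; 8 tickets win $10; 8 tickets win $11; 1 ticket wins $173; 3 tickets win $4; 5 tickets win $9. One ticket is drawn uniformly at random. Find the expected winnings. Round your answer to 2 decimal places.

E[payout] = (10/35)·3 + (8/35)·10 + (8/35)·11 + (1/35)·173 + (3/35)·4 + (5/35)·9 = 428/35
≈ $12.23

$12.23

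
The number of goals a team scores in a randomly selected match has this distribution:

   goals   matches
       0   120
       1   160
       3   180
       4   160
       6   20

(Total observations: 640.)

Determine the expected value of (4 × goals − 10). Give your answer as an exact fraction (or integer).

-7/8

Total = 640, so P(goals=0) = 120/640, etc.
E[4x-10] = (3/16)·(-10) + (1/4)·(-6) + (9/32)·2 + (1/4)·6 + (1/32)·14
     = -7/8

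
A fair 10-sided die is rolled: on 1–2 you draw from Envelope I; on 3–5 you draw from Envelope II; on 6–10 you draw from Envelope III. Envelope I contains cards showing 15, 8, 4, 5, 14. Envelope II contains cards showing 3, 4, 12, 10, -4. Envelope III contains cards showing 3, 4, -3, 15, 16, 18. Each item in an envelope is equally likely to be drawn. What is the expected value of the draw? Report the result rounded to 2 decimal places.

E[X | Envelope I] = (15 + 8 + 4 + 5 + 14)/5 = 46/5
E[X | Envelope II] = (3 + 4 + 12 + 10 − 4)/5 = 5
E[X | Envelope III] = (3 + 4 − 3 + 15 + 16 + 18)/6 = 53/6
E[X] = (1/5)·46/5 + (3/10)·5 + (1/2)·53/6 = 2327/300 ≈ 7.76

7.76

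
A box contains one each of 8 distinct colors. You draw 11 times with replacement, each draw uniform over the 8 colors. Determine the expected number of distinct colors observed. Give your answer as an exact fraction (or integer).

6612607849/1073741824

Let Xⱼ=1 if type j appears at least once. P(Xⱼ=1) = 1 − ((8−1)/8)^11 = 6612607849/8589934592.
E[#distinct] = 8·6612607849/8589934592 = 6612607849/1073741824.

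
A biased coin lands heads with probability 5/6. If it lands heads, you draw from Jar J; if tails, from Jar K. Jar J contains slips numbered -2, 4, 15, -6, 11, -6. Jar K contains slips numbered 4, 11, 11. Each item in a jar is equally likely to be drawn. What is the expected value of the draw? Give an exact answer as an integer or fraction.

11/3

E[X | Jar J] = (-2 + 4 + 15 − 6 + 11 − 6)/6 = 8/3
E[X | Jar K] = (4 + 11 + 11)/3 = 26/3
E[X] = (5/6)·8/3 + (1/6)·26/3 = 11/3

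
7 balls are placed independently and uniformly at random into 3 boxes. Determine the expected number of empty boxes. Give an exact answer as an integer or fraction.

Let Xⱼ=1 if box j is empty. P(Xⱼ=1) = ((3-1)/3)^7 = 128/2187.
By linearity, E[#empty] = 3·128/2187 = 128/729.

128/729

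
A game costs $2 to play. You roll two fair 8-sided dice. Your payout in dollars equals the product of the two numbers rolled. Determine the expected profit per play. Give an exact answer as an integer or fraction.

Distribution of the product of the two numbers rolled: 1 w.p. 1/64, 2 w.p. 1/32, 3 w.p. 1/32, 4 w.p. 3/64, 5 w.p. 1/32, 6 w.p. 1/16, …
E[payout] = (1/64)·1 + (1/32)·2 + (1/32)·3 + (3/64)·4 + (1/32)·5 + (1/16)·6 + (1/32)·7 + (1/16)·8 + (1/64)·9 + (1/32)·10 + (1/16)·12 + (1/32)·14 + (1/32)·15 + (3/64)·16 + (1/32)·18 + (1/32)·20 + (1/32)·21 + (1/16)·24 + (1/64)·25 + (1/32)·28 + (1/32)·30 + (1/32)·32 + (1/32)·35 + (1/64)·36 + (1/32)·40 + (1/32)·42 + (1/32)·48 + (1/64)·49 + (1/32)·56 + (1/64)·64 = 81/4
Expected profit = 81/4 − 2 = 73/4

73/4 dollars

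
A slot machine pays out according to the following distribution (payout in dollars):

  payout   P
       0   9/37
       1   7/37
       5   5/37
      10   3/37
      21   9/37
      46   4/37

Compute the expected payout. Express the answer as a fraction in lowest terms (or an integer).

E[X] = (9/37)·0 + (7/37)·1 + (5/37)·5 + (3/37)·10 + (9/37)·21 + (4/37)·46
     = 435/37

435/37 dollars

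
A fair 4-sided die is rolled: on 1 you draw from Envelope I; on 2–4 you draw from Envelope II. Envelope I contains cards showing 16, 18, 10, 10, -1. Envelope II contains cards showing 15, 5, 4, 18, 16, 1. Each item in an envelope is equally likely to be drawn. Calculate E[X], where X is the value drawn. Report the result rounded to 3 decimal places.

E[X | Envelope I] = (16 + 18 + 10 + 10 − 1)/5 = 53/5
E[X | Envelope II] = (15 + 5 + 4 + 18 + 16 + 1)/6 = 59/6
E[X] = (1/4)·53/5 + (3/4)·59/6 = 401/40 ≈ 10.025

10.025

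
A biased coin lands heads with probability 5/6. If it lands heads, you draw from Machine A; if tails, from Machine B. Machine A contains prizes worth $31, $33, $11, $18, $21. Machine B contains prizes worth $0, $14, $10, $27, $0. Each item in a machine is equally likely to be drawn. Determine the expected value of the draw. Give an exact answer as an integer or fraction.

E[X | Machine A] = (31 + 33 + 11 + 18 + 21)/5 = 114/5
E[X | Machine B] = (0 + 14 + 10 + 27 + 0)/5 = 51/5
E[X] = (5/6)·114/5 + (1/6)·51/5 = 207/10

207/10 dollars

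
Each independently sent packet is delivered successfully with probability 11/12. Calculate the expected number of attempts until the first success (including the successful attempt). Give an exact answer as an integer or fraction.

For a geometric distribution, E[trials] = 1/p = 1/(11/12) = 12/11.

12/11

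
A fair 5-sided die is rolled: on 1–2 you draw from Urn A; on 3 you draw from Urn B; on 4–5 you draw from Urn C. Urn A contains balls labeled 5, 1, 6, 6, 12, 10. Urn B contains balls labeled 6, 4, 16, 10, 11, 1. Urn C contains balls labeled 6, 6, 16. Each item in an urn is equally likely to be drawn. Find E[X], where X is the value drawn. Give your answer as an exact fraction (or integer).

E[X | Urn A] = (5 + 1 + 6 + 6 + 12 + 10)/6 = 20/3
E[X | Urn B] = (6 + 4 + 16 + 10 + 11 + 1)/6 = 8
E[X | Urn C] = (6 + 6 + 16)/3 = 28/3
E[X] = (2/5)·20/3 + (1/5)·8 + (2/5)·28/3 = 8

8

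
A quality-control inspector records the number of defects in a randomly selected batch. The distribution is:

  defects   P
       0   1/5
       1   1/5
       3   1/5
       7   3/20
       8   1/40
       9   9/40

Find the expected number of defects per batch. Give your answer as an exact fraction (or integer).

E[X] = (1/5)·0 + (1/5)·1 + (1/5)·3 + (3/20)·7 + (1/40)·8 + (9/40)·9
     = 163/40

163/40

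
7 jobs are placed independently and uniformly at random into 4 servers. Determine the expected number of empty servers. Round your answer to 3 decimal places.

Let Xⱼ=1 if server j is empty. P(Xⱼ=1) = ((4-1)/4)^7 = 2187/16384.
By linearity, E[#empty] = 4·2187/16384 = 2187/4096.
≈ 0.534

0.534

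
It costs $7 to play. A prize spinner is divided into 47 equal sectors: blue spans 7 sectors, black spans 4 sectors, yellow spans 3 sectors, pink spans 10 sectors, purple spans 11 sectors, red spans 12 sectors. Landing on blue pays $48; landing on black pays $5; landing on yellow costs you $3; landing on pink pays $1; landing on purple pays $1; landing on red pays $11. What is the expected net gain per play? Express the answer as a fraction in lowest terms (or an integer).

171/47 dollars

E[payout] = (7/47)·48 + (4/47)·5 + (3/47)·(-3) + (10/47)·1 + (11/47)·1 + (12/47)·11 = 500/47
Expected profit = 500/47 − 7 = 171/47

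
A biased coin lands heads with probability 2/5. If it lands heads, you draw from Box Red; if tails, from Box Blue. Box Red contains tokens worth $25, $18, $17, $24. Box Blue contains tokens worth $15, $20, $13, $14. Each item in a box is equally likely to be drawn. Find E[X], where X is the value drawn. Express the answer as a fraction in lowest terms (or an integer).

E[X | Box Red] = (25 + 18 + 17 + 24)/4 = 21
E[X | Box Blue] = (15 + 20 + 13 + 14)/4 = 31/2
E[X] = (2/5)·21 + (3/5)·31/2 = 177/10

177/10 dollars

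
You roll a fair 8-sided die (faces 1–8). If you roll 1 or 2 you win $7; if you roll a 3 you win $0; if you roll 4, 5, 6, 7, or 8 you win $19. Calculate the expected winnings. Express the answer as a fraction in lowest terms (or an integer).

109/8 dollars

E[payout] = (1/8)·0 + (1/4)·7 + (5/8)·19 = 109/8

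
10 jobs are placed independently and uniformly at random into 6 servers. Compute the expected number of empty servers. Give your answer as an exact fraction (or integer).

Let Xⱼ=1 if server j is empty. P(Xⱼ=1) = ((6-1)/6)^10 = 9765625/60466176.
By linearity, E[#empty] = 6·9765625/60466176 = 9765625/10077696.

9765625/10077696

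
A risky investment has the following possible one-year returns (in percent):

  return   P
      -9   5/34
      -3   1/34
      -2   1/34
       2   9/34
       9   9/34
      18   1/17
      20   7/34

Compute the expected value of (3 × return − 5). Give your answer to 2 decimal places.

E[3x-5] = (5/34)·(-32) + (1/34)·(-14) + (1/34)·(-11) + (9/34)·1 + (9/34)·22 + (1/17)·49 + (7/34)·55
     = 505/34 ≈ 14.85

14.85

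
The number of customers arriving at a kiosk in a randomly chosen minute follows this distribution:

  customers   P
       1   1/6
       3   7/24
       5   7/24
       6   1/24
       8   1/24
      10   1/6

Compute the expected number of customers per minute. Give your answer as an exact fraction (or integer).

19/4

E[X] = (1/6)·1 + (7/24)·3 + (7/24)·5 + (1/24)·6 + (1/24)·8 + (1/6)·10
     = 19/4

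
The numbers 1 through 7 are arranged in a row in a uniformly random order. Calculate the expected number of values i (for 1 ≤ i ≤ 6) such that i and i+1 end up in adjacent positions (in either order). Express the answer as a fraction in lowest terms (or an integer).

For each i ∈ {1,…,6}, let Xᵢ = 1 if i and i+1 are adjacent. P(Xᵢ=1) = 2·(7−1)!/7! = 2/7.
By linearity, E[ΣXᵢ] = (6)·(2/7) = 12/7.

12/7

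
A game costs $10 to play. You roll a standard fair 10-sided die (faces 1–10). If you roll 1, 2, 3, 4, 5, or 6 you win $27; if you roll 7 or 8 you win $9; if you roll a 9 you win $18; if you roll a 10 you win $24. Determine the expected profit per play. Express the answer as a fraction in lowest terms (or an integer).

61/5 dollars

E[payout] = (1/5)·9 + (1/10)·18 + (1/10)·24 + (3/5)·27 = 111/5
Expected profit = 111/5 − 10 = 61/5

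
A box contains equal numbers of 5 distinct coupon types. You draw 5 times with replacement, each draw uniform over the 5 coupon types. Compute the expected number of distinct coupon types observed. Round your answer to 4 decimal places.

3.3616

Let Xⱼ=1 if type j appears at least once. P(Xⱼ=1) = 1 − ((5−1)/5)^5 = 2101/3125.
E[#distinct] = 5·2101/3125 = 2101/625.
≈ 3.3616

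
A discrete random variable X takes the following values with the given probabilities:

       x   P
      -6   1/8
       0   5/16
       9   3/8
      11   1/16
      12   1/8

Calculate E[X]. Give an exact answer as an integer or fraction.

77/16

E[X] = (1/8)·(-6) + (5/16)·0 + (3/8)·9 + (1/16)·11 + (1/8)·12
     = 77/16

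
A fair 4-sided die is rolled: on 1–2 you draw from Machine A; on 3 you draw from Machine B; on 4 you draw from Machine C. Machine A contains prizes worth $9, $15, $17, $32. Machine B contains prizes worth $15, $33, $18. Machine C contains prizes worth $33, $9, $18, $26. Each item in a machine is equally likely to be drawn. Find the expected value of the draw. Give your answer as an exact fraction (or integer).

$20

E[X | Machine A] = (9 + 15 + 17 + 32)/4 = 73/4
E[X | Machine B] = (15 + 33 + 18)/3 = 22
E[X | Machine C] = (33 + 9 + 18 + 26)/4 = 43/2
E[X] = (1/2)·73/4 + (1/4)·22 + (1/4)·43/2 = 20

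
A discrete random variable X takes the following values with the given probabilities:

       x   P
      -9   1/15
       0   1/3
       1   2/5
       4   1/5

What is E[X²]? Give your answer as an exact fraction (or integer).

9

E[X²] = (1/15)·81 + (1/3)·0 + (2/5)·1 + (1/5)·16
     = 9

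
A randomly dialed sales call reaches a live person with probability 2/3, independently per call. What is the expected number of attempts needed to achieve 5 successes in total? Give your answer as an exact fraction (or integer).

By linearity (sum of 5 independent geometric waits), E[trials] = 5/p = 5/(2/3) = 15/2.

15/2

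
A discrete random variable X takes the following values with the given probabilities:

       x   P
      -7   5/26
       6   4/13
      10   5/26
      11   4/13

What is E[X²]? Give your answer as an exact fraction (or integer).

2001/26

E[X²] = (5/26)·49 + (4/13)·36 + (5/26)·100 + (4/13)·121
     = 2001/26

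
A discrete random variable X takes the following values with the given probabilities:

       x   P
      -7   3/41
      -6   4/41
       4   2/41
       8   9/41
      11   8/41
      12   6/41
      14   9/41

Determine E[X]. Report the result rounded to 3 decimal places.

E[X] = (3/41)·(-7) + (4/41)·(-6) + (2/41)·4 + (9/41)·8 + (8/41)·11 + (6/41)·12 + (9/41)·14
     = 321/41 ≈ 7.829

7.829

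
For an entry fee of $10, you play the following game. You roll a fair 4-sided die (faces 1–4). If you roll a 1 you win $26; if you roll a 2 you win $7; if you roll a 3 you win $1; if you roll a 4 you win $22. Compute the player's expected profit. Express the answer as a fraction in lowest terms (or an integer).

$4

E[payout] = (1/4)·1 + (1/4)·7 + (1/4)·22 + (1/4)·26 = 14
Expected profit = 14 − 10 = 4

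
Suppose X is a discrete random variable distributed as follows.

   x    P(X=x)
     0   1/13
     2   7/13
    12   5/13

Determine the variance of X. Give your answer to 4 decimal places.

25.1361

E[X] = (1/13)·0 + (7/13)·2 + (5/13)·12 = 74/13
E[X²] = (1/13)·0 + (7/13)·4 + (5/13)·144 = 748/13
Var(X) = 748/13 − (74/13)² = 4248/169 ≈ 25.1361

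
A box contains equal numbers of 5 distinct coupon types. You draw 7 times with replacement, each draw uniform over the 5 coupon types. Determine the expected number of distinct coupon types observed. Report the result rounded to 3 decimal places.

Let Xⱼ=1 if type j appears at least once. P(Xⱼ=1) = 1 − ((5−1)/5)^7 = 61741/78125.
E[#distinct] = 5·61741/78125 = 61741/15625.
≈ 3.951

3.951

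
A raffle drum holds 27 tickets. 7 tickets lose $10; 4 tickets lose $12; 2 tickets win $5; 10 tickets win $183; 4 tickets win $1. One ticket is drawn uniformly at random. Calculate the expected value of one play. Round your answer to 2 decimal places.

E[payout] = (7/27)·(-10) + (4/27)·(-12) + (2/27)·5 + (10/27)·183 + (4/27)·1 = 1726/27
≈ $63.93

$63.93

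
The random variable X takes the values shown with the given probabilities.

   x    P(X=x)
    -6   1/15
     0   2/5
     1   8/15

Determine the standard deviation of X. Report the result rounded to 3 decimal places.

E[X] = 2/15, E[X²] = 44/15
Var(X) = E[X²] − (E[X])² = 44/15 − 4/225 = 656/225
SD(X) = √(656/225) ≈ 1.707

1.707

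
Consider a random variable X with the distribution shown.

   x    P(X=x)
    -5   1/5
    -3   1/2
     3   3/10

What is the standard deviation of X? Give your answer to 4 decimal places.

3.1048

E[X] = -8/5, E[X²] = 61/5
Var(X) = E[X²] − (E[X])² = 61/5 − 64/25 = 241/25
SD(X) = √(241/25) ≈ 3.1048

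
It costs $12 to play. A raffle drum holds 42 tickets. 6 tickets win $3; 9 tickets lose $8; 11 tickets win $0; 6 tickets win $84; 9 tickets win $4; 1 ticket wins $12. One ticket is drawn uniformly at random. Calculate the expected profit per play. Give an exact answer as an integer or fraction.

-1/7 dollars

E[payout] = (6/42)·3 + (9/42)·(-8) + (11/42)·0 + (6/42)·84 + (9/42)·4 + (1/42)·12 = 83/7
Expected profit = 83/7 − 12 = -1/7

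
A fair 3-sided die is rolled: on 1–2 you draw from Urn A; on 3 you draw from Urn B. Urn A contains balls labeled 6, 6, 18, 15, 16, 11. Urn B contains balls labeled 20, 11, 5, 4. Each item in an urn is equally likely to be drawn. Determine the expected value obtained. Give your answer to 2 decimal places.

11.33

E[X | Urn A] = (6 + 6 + 18 + 15 + 16 + 11)/6 = 12
E[X | Urn B] = (20 + 11 + 5 + 4)/4 = 10
E[X] = (2/3)·12 + (1/3)·10 = 34/3 ≈ 11.33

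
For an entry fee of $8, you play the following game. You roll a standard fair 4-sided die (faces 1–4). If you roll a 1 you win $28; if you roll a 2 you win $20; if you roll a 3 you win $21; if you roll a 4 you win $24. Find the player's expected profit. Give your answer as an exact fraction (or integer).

61/4 dollars

E[payout] = (1/4)·20 + (1/4)·21 + (1/4)·24 + (1/4)·28 = 93/4
Expected profit = 93/4 − 8 = 61/4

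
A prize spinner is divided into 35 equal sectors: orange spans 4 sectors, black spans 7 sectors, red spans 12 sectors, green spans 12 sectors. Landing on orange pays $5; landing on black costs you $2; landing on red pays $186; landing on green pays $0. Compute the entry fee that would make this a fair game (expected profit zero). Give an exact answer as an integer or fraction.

2238/35 dollars

E[payout] = (4/35)·5 + (7/35)·(-2) + (12/35)·186 + (12/35)·0 = 2238/35
Fair fee = E[payout] = 2238/35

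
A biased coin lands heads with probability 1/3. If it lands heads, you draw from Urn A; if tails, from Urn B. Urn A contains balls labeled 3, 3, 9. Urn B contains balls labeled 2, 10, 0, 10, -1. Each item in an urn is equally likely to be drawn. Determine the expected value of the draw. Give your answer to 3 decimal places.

E[X | Urn A] = (3 + 3 + 9)/3 = 5
E[X | Urn B] = (2 + 10 + 0 + 10 − 1)/5 = 21/5
E[X] = (1/3)·5 + (2/3)·21/5 = 67/15 ≈ 4.467

4.467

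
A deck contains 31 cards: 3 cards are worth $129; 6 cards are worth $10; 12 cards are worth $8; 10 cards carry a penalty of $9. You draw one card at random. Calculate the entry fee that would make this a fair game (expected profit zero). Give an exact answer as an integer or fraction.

E[payout] = (3/31)·129 + (6/31)·10 + (12/31)·8 + (10/31)·(-9) = 453/31
Fair fee = E[payout] = 453/31

453/31 dollars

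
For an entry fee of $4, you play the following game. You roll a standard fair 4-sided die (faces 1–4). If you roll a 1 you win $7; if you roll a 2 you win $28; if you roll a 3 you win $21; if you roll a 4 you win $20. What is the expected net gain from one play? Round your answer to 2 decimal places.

E[payout] = (1/4)·7 + (1/4)·20 + (1/4)·21 + (1/4)·28 = 19
Expected profit = 19 − 4 = 15 ≈ $15.00

$15.00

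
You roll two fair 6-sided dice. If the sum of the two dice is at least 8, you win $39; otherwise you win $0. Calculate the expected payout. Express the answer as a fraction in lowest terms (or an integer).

65/4 dollars

E[payout] = (7/12)·0 + (5/12)·39 = 65/4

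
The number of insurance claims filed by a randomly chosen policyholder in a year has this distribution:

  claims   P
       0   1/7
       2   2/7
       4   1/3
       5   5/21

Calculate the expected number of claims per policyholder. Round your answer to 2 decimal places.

E[X] = (1/7)·0 + (2/7)·2 + (1/3)·4 + (5/21)·5
     = 65/21 ≈ 3.10

3.10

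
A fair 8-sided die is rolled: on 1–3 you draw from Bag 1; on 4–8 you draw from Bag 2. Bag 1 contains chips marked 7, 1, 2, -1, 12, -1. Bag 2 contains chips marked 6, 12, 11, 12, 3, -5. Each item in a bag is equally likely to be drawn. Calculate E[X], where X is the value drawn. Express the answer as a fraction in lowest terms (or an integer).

85/16

E[X | Bag 1] = (7 + 1 + 2 − 1 + 12 − 1)/6 = 10/3
E[X | Bag 2] = (6 + 12 + 11 + 12 + 3 − 5)/6 = 13/2
E[X] = (3/8)·10/3 + (5/8)·13/2 = 85/16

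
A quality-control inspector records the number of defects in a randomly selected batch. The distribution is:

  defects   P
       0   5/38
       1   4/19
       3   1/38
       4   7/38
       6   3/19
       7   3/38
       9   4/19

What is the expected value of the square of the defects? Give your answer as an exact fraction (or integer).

E[X²] = (5/38)·0 + (4/19)·1 + (1/38)·9 + (7/38)·16 + (3/19)·36 + (3/38)·49 + (4/19)·81
     = 30

30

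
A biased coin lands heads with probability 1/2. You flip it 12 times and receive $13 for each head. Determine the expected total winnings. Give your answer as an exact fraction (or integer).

E[#heads] = 12·1/2 = 6 (linearity over flips).
E[winnings] = 13·6 = 78.

$78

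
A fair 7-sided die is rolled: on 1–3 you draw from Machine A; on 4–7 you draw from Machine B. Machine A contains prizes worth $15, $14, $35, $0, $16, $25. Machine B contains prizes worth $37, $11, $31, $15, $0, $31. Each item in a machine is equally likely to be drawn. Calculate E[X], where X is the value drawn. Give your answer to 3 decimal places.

E[X | Machine A] = (15 + 14 + 35 + 0 + 16 + 25)/6 = 35/2
E[X | Machine B] = (37 + 11 + 31 + 15 + 0 + 31)/6 = 125/6
E[X] = (3/7)·35/2 + (4/7)·125/6 = 815/42 ≈ 19.405

$19.405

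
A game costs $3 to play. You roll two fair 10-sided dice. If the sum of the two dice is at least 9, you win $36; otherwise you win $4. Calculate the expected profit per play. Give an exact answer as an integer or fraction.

601/25 dollars

E[payout] = (7/25)·4 + (18/25)·36 = 676/25
Expected profit = 676/25 − 3 = 601/25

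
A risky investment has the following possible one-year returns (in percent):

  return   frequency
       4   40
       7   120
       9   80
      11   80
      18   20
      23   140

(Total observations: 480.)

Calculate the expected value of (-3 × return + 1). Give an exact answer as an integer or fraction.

-301/8

Total = 480, so P(return=4) = 40/480, etc.
E[-3x+1] = (1/12)·(-11) + (1/4)·(-20) + (1/6)·(-26) + (1/6)·(-32) + (1/24)·(-53) + (7/24)·(-68)
     = -301/8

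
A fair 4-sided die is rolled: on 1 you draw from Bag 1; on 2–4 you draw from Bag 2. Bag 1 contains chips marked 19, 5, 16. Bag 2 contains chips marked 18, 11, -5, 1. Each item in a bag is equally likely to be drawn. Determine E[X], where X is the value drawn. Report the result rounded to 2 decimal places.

E[X | Bag 1] = (19 + 5 + 16)/3 = 40/3
E[X | Bag 2] = (18 + 11 − 5 + 1)/4 = 25/4
E[X] = (1/4)·40/3 + (3/4)·25/4 = 385/48 ≈ 8.02

8.02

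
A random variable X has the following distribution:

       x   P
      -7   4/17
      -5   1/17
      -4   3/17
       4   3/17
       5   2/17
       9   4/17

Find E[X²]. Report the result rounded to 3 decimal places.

40.647

E[X²] = (4/17)·49 + (1/17)·25 + (3/17)·16 + (3/17)·16 + (2/17)·25 + (4/17)·81
     = 691/17 ≈ 40.647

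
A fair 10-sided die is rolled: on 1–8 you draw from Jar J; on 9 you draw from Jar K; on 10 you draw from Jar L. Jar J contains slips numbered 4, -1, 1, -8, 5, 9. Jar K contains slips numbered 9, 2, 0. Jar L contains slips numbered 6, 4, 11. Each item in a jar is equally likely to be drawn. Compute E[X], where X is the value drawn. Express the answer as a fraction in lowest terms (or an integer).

E[X | Jar J] = (4 − 1 + 1 − 8 + 5 + 9)/6 = 5/3
E[X | Jar K] = (9 + 2 + 0)/3 = 11/3
E[X | Jar L] = (6 + 4 + 11)/3 = 7
E[X] = (4/5)·5/3 + (1/10)·11/3 + (1/10)·7 = 12/5

12/5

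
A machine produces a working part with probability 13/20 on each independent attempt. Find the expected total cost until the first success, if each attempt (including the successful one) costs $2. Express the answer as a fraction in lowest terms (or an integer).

E[#attempts] = 1/p = 20/13; E[cost] = 2·20/13 = 40/13.

40/13 dollars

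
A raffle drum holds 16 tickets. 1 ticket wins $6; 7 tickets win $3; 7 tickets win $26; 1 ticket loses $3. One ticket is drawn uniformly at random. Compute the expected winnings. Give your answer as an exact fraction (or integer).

E[payout] = (1/16)·6 + (7/16)·3 + (7/16)·26 + (1/16)·(-3) = 103/8

103/8 dollars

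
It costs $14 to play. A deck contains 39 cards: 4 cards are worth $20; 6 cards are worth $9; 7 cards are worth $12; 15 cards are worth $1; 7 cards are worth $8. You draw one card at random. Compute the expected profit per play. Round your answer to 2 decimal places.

E[payout] = (4/39)·20 + (6/39)·9 + (7/39)·12 + (15/39)·1 + (7/39)·8 = 289/39
Expected profit = 289/39 − 14 = -257/39 ≈ -$6.59

-$6.59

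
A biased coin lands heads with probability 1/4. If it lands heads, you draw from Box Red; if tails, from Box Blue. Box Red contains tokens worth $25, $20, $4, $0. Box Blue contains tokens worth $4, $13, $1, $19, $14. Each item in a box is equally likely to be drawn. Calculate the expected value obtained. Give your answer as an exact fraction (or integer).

E[X | Box Red] = (25 + 20 + 4 + 0)/4 = 49/4
E[X | Box Blue] = (4 + 13 + 1 + 19 + 14)/5 = 51/5
E[X] = (1/4)·49/4 + (3/4)·51/5 = 857/80

857/80 dollars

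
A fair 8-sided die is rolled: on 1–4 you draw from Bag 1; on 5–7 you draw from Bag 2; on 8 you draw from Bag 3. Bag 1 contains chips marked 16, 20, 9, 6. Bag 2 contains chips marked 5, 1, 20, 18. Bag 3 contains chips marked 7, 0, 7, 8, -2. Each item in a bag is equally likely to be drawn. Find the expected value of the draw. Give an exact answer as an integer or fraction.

E[X | Bag 1] = (16 + 20 + 9 + 6)/4 = 51/4
E[X | Bag 2] = (5 + 1 + 20 + 18)/4 = 11
E[X | Bag 3] = (7 + 0 + 7 + 8 − 2)/5 = 4
E[X] = (1/2)·51/4 + (3/8)·11 + (1/8)·4 = 11

11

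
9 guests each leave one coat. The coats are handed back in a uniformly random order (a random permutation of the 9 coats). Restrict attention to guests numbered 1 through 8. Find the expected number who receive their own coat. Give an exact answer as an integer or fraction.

8/9

Let Xᵢ = 1 if person i gets their own coat. For each i, P(Xᵢ=1) = 1/9.
By linearity of expectation, E[X₁+…+X_8] = 8·(1/9) = 8/9.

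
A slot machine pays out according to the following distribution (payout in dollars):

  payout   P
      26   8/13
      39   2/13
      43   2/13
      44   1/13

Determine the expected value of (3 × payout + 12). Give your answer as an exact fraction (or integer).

108

E[3x+12] = (8/13)·90 + (2/13)·129 + (2/13)·141 + (1/13)·144
     = 108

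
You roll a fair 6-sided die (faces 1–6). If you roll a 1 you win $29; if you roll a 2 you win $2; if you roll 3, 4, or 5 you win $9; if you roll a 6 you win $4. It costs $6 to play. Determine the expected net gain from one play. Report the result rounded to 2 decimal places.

$4.33

E[payout] = (1/6)·2 + (1/6)·4 + (1/2)·9 + (1/6)·29 = 31/3
Expected profit = 31/3 − 6 = 13/3 ≈ $4.33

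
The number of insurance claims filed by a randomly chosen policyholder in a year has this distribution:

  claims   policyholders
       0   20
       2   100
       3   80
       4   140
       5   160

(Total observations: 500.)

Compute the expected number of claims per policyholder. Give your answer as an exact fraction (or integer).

Total = 500, so P(claims=0) = 20/500, etc.
E[X] = (1/25)·0 + (1/5)·2 + (4/25)·3 + (7/25)·4 + (8/25)·5
     = 18/5

18/5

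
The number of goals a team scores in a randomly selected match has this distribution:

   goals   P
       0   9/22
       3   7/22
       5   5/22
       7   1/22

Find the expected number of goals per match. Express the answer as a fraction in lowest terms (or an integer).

E[X] = (9/22)·0 + (7/22)·3 + (5/22)·5 + (1/22)·7
     = 53/22

53/22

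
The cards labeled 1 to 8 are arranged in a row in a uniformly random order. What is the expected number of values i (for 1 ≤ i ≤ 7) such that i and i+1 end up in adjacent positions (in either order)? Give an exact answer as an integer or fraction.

7/4

For each i ∈ {1,…,7}, let Xᵢ = 1 if i and i+1 are adjacent. P(Xᵢ=1) = 2·(8−1)!/8! = 2/8.
By linearity, E[ΣXᵢ] = (7)·(2/8) = 7/4.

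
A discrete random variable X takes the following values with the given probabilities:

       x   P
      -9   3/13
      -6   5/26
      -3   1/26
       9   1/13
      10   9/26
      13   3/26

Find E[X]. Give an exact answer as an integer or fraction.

E[X] = (3/13)·(-9) + (5/26)·(-6) + (1/26)·(-3) + (1/13)·9 + (9/26)·10 + (3/26)·13
     = 30/13

30/13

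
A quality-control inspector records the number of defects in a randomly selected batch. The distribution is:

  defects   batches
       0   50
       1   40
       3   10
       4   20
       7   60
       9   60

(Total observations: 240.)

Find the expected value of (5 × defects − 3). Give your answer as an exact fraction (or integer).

161/8

Total = 240, so P(defects=0) = 50/240, etc.
E[5x-3] = (5/24)·(-3) + (1/6)·2 + (1/24)·12 + (1/12)·17 + (1/4)·32 + (1/4)·42
     = 161/8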